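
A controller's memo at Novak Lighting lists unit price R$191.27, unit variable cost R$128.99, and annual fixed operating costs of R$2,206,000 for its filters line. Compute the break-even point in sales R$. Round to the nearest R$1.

Contribution margin per unit = R$191.27 − R$128.99 = R$62.28, a CM ratio of R$62.28 ÷ R$191.27 = 0.3256.
Break-even revenue = fixed costs × price ÷ CM = R$2,206,000 × R$191.27 ÷ R$62.28 = R$6,774,914.

R$6,774,914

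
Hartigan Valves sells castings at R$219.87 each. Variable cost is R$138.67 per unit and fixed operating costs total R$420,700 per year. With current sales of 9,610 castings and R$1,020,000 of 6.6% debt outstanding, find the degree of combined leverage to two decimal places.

At 9,610 units, contribution = 9,610 × R$81.20 = R$780,332.00.
EBIT = R$780,332.00 − R$420,700 = R$359,632.00. Interest = R$67,320.00, so EBIT − I = R$292,312.00.
Degree of total leverage = total CM / (EBIT − interest) = R$780,332.00 / R$292,312.00 = 2.6695.

2.67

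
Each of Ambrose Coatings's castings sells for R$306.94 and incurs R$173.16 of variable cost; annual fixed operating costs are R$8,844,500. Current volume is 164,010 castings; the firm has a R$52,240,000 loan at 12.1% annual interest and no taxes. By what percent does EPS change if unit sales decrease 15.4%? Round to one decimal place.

-49.9%

At 164,010 units, contribution = 164,010 × R$133.78 = R$21,941,257.80.
EBIT = R$21,941,257.80 − R$8,844,500 = R$13,096,757.80.
After interest of R$6,321,040.00, pre-tax earnings = R$6,775,717.80.
Degree of combined leverage = contribution ÷ (EBIT − I) = R$21,941,257.80 ÷ R$6,775,717.80 = 3.2382.
%ΔEPS = DCL × %ΔSales = 3.2382 × -15.4% = -49.9%.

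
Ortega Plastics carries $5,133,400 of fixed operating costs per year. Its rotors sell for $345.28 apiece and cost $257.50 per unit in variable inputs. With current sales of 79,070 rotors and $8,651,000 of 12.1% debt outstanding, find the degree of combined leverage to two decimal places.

Contribution at this volume is 79,070 × $87.78 = $6,940,764.60.
Operating income = contribution − fixed costs = $6,940,764.60 − $5,133,400 = $1,807,364.60. Interest = $1,046,771.00.
DOL = $6,940,764.60 ÷ $1,807,364.60 = 3.8403; DFL = $1,807,364.60 ÷ $760,593.60 = 2.3763.
DCL = DOL × DFL = 3.8403 × 2.3763 = 9.1257.

9.13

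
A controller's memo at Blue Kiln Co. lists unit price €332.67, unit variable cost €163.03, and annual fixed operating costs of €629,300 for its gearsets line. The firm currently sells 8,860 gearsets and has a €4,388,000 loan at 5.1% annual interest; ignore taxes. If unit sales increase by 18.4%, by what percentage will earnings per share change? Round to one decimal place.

Contribution at this volume is 8,860 × €169.64 = €1,503,010.40.
Subtracting fixed costs: EBIT = €1,503,010.40 − €629,300 = €873,710.40.
Interest = €223,788.00, so EBIT − I = €649,922.40.
DCL = total CM / (EBIT − I) = €1,503,010.40 / €649,922.40 = 2.3126.
%ΔEPS = DCL × %ΔSales = 2.3126 × +18.4% = +42.6%.

+42.6%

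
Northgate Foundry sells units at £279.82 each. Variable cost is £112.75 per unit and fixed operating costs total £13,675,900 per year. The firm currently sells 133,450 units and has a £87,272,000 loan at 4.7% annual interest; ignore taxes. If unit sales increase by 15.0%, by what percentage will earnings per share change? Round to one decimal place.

Total contribution margin = 133,450 × £167.07 = £22,295,491.50.
Operating income = contribution − fixed costs = £22,295,491.50 − £13,675,900 = £8,619,591.50.
After interest of £4,101,784.00, pre-tax earnings = £4,517,807.50.
DCL = total CM / (EBIT − I) = £22,295,491.50 / £4,517,807.50 = 4.9350.
EPS therefore changes by 4.9350 × (+15.0%) = +74.0%.

+74.0%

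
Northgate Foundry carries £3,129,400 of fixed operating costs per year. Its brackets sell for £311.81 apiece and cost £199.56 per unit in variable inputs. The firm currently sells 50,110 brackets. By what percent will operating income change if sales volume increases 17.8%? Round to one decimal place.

+40.1%

Contribution at this volume is 50,110 × £112.25 = £5,624,847.50.
EBIT = £5,624,847.50 − £3,129,400 = £2,495,447.50.
So DOL = total CM / EBIT = £5,624,847.50 / £2,495,447.50 = 2.2540.
%ΔEBIT = DOL × %ΔSales = 2.2540 × +17.8% = +40.1%.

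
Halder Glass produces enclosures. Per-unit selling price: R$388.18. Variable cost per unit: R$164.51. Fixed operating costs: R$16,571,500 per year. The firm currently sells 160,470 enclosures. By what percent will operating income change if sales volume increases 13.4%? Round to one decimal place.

Contribution at this volume is 160,470 × R$223.67 = R$35,892,324.90.
EBIT = R$35,892,324.90 − R$16,571,500 = R$19,320,824.90.
DOL = contribution ÷ EBIT = R$35,892,324.90 ÷ R$19,320,824.90 = 1.8577.
So EBIT moves 1.8577 × (+13.4%) = +24.9%.

+24.9%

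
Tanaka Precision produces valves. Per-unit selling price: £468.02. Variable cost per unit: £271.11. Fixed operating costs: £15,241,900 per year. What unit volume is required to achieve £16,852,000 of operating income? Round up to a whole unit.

162,988 valves

Each unit contributes £468.02 − £271.11 = £196.91.
Required volume = (fixed costs + target profit) ÷ CM = (£15,241,900 + £16,852,000) ÷ £196.91 = 162,987.66, so 162,988 valves.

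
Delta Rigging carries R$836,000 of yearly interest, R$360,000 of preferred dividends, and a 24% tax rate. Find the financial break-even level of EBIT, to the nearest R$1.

Preferred dividends are paid after tax, so their pre-tax equivalent is R$360,000 ÷ (1 − 0.24) = R$473,684.21.
Financial break-even EBIT = interest + D_p ÷ (1 − t) = R$836,000 + R$473,684.21 = R$1,309,684.21.

R$1,309,684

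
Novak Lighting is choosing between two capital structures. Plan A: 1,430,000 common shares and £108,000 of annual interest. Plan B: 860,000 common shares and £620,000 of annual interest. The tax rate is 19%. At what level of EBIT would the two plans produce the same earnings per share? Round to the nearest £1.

£1,392,491

At indifference, (EBIT − 108,000)(1 − t)/1,430,000 = (EBIT − 620,000)(1 − t)/860,000.
Cancelling (1 − t) and cross-multiplying: 860,000·(EBIT − 108,000) = 1,430,000·(EBIT − 620,000).
Solving, EBIT = (620,000·1,430,000 − 108,000·860,000) / (1,430,000 − 860,000) = 793,720,000,000 / 570,000 = 1,392,491.23.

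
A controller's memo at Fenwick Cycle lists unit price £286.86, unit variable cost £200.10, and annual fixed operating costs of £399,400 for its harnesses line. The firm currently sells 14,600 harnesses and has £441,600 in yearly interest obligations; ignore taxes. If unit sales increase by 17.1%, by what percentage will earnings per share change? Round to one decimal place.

+50.9%

At 14,600 units, contribution = 14,600 × £86.76 = £1,266,696.00.
Subtracting fixed costs: EBIT = £1,266,696.00 − £399,400 = £867,296.00.
After interest of £441,600.00, pre-tax earnings = £425,696.00.
DCL = total CM / (EBIT − I) = £1,266,696.00 / £425,696.00 = 2.9756.
%ΔEPS = DCL × %ΔSales = 2.9756 × +17.1% = +50.9%.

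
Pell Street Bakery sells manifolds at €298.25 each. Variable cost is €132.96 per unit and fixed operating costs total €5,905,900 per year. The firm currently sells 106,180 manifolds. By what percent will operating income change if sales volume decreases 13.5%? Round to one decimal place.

-20.3%

Total contribution margin = 106,180 × €165.29 = €17,550,492.20.
EBIT = €17,550,492.20 − €5,905,900 = €11,644,592.20.
DOL = contribution ÷ EBIT = €17,550,492.20 ÷ €11,644,592.20 = 1.5072.
So EBIT moves 1.5072 × (-13.5%) = -20.3%.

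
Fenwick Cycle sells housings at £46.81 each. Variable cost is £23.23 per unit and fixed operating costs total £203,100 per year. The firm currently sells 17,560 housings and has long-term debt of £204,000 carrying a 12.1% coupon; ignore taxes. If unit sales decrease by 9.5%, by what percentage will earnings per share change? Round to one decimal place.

-21.1%

Contribution at this volume is 17,560 × £23.58 = £414,064.80.
EBIT = £414,064.80 − £203,100 = £210,964.80.
Interest = £24,684.00, so EBIT − I = £186,280.80.
Degree of combined leverage = contribution ÷ (EBIT − I) = £414,064.80 ÷ £186,280.80 = 2.2228.
EPS therefore changes by 2.2228 × (-9.5%) = -21.1%.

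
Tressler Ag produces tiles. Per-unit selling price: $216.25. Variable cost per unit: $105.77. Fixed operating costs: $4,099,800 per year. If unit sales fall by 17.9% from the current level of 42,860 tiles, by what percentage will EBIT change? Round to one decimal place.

-133.4%

Total contribution margin = 42,860 × $110.48 = $4,735,172.80.
Subtracting fixed costs: EBIT = $4,735,172.80 − $4,099,800 = $635,372.80.
DOL = contribution ÷ EBIT = $4,735,172.80 ÷ $635,372.80 = 7.4526.
Operating income changes by 7.4526 × -17.9% = -133.4%.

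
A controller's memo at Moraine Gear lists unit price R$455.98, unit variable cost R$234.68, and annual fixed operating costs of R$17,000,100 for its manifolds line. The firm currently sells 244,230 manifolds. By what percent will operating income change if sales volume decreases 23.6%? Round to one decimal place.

At 244,230 units, contribution = 244,230 × R$221.30 = R$54,048,099.00.
Subtracting fixed costs: EBIT = R$54,048,099.00 − R$17,000,100 = R$37,047,999.00.
Degree of operating leverage = R$54,048,099.00 / R$37,047,999.00 = 1.4589.
Operating income changes by 1.4589 × -23.6% = -34.4%.

-34.4%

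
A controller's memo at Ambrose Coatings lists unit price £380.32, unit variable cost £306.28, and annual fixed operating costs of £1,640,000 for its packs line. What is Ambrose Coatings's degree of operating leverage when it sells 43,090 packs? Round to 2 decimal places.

Total contribution margin = 43,090 × £74.04 = £3,190,383.60.
EBIT = £3,190,383.60 − £1,640,000 = £1,550,383.60.
DOL = contribution ÷ EBIT = £3,190,383.60 ÷ £1,550,383.60 = 2.0578.

2.06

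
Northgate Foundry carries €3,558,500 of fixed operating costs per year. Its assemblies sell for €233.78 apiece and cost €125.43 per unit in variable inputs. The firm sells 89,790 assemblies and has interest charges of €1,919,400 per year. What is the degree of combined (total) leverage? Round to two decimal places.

2.29

Contribution at this volume is 89,790 × €108.35 = €9,728,746.50.
EBIT = €9,728,746.50 − €3,558,500 = €6,170,246.50. Interest = €1,919,400.00, so EBIT − I = €4,250,846.50.
DCL = contribution ÷ (EBIT − I) = €9,728,746.50 ÷ €4,250,846.50 = 2.2887.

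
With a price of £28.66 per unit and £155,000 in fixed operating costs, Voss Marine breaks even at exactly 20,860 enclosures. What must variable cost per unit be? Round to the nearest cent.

£21.23

At break-even, FC = Q × (P − VC), so P − VC = £155,000 ÷ 20,860 = £7.4305.
Variable cost per unit = £28.66 − £7.4305 = £21.23.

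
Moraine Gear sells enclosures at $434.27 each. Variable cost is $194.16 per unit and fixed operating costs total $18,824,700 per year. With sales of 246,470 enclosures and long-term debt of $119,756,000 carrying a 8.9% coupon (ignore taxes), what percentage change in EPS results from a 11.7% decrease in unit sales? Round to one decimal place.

-23.3%

Contribution at this volume is 246,470 × $240.11 = $59,179,911.70.
Operating income = contribution − fixed costs = $59,179,911.70 − $18,824,700 = $40,355,211.70.
After interest of $10,658,284.00, pre-tax earnings = $29,696,927.70.
DCL = total CM / (EBIT − I) = $59,179,911.70 / $29,696,927.70 = 1.9928.
%ΔEPS = DCL × %ΔSales = 1.9928 × -11.7% = -23.3%.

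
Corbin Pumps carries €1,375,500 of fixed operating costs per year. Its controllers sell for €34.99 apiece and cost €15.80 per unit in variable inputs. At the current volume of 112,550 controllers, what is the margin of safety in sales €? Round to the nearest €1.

Each unit contributes €34.99 − €15.80 = €19.19. Break-even units = €1,375,500 ÷ €19.19 = 71,677.96; break-even revenue = 71,677.96 × €34.99 = €2,508,011.72.
Actual sales revenue = 112,550 × €34.99 = €3,938,124.50.
Margin of safety = €3,938,124.50 − €2,508,011.72 = €1,430,113.

€1,430,113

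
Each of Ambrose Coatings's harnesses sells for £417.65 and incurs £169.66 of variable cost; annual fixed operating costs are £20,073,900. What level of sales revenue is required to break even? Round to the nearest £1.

£33,807,268

CM per unit = £417.65 − £169.66 = £247.99; CM ratio = £247.99 / £417.65 = 0.5938.
Break-even revenue = fixed costs × price ÷ CM = £20,073,900 × £417.65 ÷ £247.99 = £33,807,268.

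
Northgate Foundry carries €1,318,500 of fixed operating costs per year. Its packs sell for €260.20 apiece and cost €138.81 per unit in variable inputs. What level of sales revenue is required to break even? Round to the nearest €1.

Contribution margin per unit = €260.20 − €138.81 = €121.39, a CM ratio of €121.39 ÷ €260.20 = 0.4665.
Break-even sales = FC ÷ CM ratio = €1,318,500 × €260.20 / €121.39 = €2,826,211.

€2,826,211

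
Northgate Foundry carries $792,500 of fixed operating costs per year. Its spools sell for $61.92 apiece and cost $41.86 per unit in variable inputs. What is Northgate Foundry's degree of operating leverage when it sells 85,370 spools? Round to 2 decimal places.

At 85,370 units, contribution = 85,370 × $20.06 = $1,712,522.20.
EBIT = $1,712,522.20 − $792,500 = $920,022.20.
Degree of operating leverage = $1,712,522.20 / $920,022.20 = 1.8614.

1.86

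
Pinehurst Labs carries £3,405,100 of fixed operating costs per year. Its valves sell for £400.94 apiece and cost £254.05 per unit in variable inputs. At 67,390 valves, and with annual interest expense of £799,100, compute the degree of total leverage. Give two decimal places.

1.74

Contribution at this volume is 67,390 × £146.89 = £9,898,917.10.
Subtracting fixed costs: EBIT = £9,898,917.10 − £3,405,100 = £6,493,817.10. Interest = £799,100.00, so EBIT − I = £5,694,717.10.
Degree of total leverage = total CM / (EBIT − interest) = £9,898,917.10 / £5,694,717.10 = 1.7383.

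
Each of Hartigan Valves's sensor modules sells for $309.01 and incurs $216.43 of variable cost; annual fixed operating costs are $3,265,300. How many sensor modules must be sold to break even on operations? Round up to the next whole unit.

Contribution margin per unit = $309.01 − $216.43 = $92.58.
Units to break even: $3,265,300 ÷ $92.58 = 35,270.04, rounded up to 35,271.

35,271 sensor modules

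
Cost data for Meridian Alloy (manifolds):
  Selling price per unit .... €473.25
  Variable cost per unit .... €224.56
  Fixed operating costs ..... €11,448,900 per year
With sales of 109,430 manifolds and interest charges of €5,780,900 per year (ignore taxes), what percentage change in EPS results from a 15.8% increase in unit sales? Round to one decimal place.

Total contribution margin = 109,430 × €248.69 = €27,214,146.70.
EBIT = €27,214,146.70 − €11,448,900 = €15,765,246.70.
Interest = €5,780,900.00, so EBIT − I = €9,984,346.70.
DCL = total CM / (EBIT − I) = €27,214,146.70 / €9,984,346.70 = 2.7257.
%ΔEPS = DCL × %ΔSales = 2.7257 × +15.8% = +43.1%.

+43.1%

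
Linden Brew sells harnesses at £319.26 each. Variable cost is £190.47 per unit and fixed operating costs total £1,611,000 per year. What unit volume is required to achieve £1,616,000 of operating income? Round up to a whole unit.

25,057 harnesses

Unit CM = price − variable cost = £319.26 − £190.47 = £128.79.
Need Q such that Q × £128.79 − £1,611,000 = £1,616,000, i.e. Q = £3,227,000 / £128.79 = 25,056.29 → 25,057.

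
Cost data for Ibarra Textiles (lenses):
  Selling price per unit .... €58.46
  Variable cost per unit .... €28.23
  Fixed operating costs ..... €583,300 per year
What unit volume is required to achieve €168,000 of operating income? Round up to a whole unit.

24,853 lenses

Contribution margin per unit = €58.46 − €28.23 = €30.23.
Required volume = (fixed costs + target profit) ÷ CM = (€583,300 + €168,000) ÷ €30.23 = 24,852.80, so 24,853 lenses.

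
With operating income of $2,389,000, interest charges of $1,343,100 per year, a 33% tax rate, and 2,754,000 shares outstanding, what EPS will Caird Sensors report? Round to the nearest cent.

Interest = $1,343,100.00, so EBT = $2,389,000 − $1,343,100.00 = $1,045,900.00.
After tax at 33%: net income = $1,045,900.00 × 0.67 = $700,753.00.
EPS = $700,753.00 ÷ 2,754,000 = $0.25.

$0.25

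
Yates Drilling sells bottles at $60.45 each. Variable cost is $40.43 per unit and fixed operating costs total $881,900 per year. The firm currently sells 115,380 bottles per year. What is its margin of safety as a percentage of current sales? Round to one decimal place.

61.8%

Contribution margin per unit = $60.45 − $40.43 = $20.02. Break-even units = $881,900 ÷ $20.02 = 44,050.95; break-even revenue = 44,050.95 × $60.45 = $2,662,879.87.
Actual sales revenue = 115,380 × $60.45 = $6,974,721.00.
Margin of safety = ($6,974,721.00 − $2,662,879.87) ÷ $6,974,721.00 = 61.8%.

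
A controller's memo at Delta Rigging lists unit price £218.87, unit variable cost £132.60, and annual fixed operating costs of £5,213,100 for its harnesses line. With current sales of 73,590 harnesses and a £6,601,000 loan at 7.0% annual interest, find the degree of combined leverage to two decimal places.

Contribution at this volume is 73,590 × £86.27 = £6,348,609.30.
Operating income = contribution − fixed costs = £6,348,609.30 − £5,213,100 = £1,135,509.30. Interest = £462,070.00.
DOL = £6,348,609.30 ÷ £1,135,509.30 = 5.5910; DFL = £1,135,509.30 ÷ £673,439.30 = 1.6861.
Combined leverage = 5.5910 × 1.6861 = 9.4270.

9.43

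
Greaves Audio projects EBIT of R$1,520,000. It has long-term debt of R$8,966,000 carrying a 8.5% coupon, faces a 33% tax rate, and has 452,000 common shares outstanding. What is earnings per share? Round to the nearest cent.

R$1.12

Interest = R$762,110.00, so EBT = R$1,520,000 − R$762,110.00 = R$757,890.00.
After tax at 33%: net income = R$757,890.00 × 0.67 = R$507,786.30.
EPS = R$507,786.30 ÷ 452,000 = R$1.12.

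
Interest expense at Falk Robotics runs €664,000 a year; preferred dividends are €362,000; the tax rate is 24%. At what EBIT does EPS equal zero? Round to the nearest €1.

€1,140,316

Grossing the preferred dividend up to pre-tax terms: €362,000 / (1 − 0.24) = €476,315.79.
Financial break-even EBIT = interest + D_p ÷ (1 − t) = €664,000 + €476,315.79 = €1,140,315.79.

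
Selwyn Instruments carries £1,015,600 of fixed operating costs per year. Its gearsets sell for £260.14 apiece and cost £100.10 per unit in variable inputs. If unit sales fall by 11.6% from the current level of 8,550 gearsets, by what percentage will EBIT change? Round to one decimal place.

At 8,550 units, contribution = 8,550 × £160.04 = £1,368,342.00.
Operating income = contribution − fixed costs = £1,368,342.00 − £1,015,600 = £352,742.00.
DOL = contribution ÷ EBIT = £1,368,342.00 ÷ £352,742.00 = 3.8792.
%ΔEBIT = DOL × %ΔSales = 3.8792 × -11.6% = -45.0%.

-45.0%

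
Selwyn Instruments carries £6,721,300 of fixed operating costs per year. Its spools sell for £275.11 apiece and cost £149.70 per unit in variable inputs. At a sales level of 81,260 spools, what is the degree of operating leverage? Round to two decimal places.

2.94

Contribution at this volume is 81,260 × £125.41 = £10,190,816.60.
EBIT = £10,190,816.60 − £6,721,300 = £3,469,516.60.
DOL = contribution ÷ EBIT = £10,190,816.60 ÷ £3,469,516.60 = 2.9372.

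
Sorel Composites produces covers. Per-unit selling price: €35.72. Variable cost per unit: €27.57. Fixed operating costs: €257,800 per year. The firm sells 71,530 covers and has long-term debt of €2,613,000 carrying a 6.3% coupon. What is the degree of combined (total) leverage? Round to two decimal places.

Total contribution margin = 71,530 × €8.15 = €582,969.50.
Subtracting fixed costs: EBIT = €582,969.50 − €257,800 = €325,169.50. Interest = €164,619.00, so EBIT − I = €160,550.50.
DCL = contribution ÷ (EBIT − I) = €582,969.50 ÷ €160,550.50 = 3.6311.

3.63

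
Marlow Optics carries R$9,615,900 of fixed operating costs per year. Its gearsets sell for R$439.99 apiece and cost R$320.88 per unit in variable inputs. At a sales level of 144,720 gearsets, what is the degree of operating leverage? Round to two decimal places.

Total contribution margin = 144,720 × R$119.11 = R$17,237,599.20.
EBIT = R$17,237,599.20 − R$9,615,900 = R$7,621,699.20.
DOL = contribution ÷ EBIT = R$17,237,599.20 ÷ R$7,621,699.20 = 2.2616.

2.26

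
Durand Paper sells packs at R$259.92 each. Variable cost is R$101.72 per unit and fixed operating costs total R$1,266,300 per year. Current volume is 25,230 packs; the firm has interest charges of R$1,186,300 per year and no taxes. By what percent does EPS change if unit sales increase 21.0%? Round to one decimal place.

At 25,230 units, contribution = 25,230 × R$158.20 = R$3,991,386.00.
Operating income = contribution − fixed costs = R$3,991,386.00 − R$1,266,300 = R$2,725,086.00.
Interest = R$1,186,300.00, so EBIT − I = R$1,538,786.00.
Degree of combined leverage = contribution ÷ (EBIT − I) = R$3,991,386.00 ÷ R$1,538,786.00 = 2.5939.
EPS therefore changes by 2.5939 × (+21.0%) = +54.5%.

+54.5%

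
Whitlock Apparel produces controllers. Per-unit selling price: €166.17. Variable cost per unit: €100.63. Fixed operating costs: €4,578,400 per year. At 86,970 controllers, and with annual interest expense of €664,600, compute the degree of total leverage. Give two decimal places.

12.47

Total contribution margin = 86,970 × €65.54 = €5,700,013.80.
EBIT = €5,700,013.80 − €4,578,400 = €1,121,613.80. Interest = €664,600.00.
DOL = €5,700,013.80 ÷ €1,121,613.80 = 5.0820; DFL = €1,121,613.80 ÷ €457,013.80 = 2.4542.
DCL = DOL × DFL = 5.0820 × 2.4542 = 12.4722.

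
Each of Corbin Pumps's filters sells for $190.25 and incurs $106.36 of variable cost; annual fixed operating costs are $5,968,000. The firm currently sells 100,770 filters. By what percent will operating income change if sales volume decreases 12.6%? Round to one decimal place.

Total contribution margin = 100,770 × $83.89 = $8,453,595.30.
Operating income = contribution − fixed costs = $8,453,595.30 − $5,968,000 = $2,485,595.30.
Degree of operating leverage = $8,453,595.30 / $2,485,595.30 = 3.4010.
%ΔEBIT = DOL × %ΔSales = 3.4010 × -12.6% = -42.9%.

-42.9%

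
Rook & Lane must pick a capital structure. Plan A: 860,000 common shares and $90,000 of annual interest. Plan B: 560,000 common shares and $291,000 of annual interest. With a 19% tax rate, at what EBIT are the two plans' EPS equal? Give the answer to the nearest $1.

At indifference, (EBIT − 90,000)(1 − t)/860,000 = (EBIT − 291,000)(1 − t)/560,000.
Cancelling (1 − t) and cross-multiplying: 560,000·(EBIT − 90,000) = 860,000·(EBIT − 291,000).
EBIT × (860,000 − 560,000) = 291,000 × 860,000 − 90,000 × 560,000 = 199,860,000,000, so EBIT = 199,860,000,000 ÷ 300,000 = 666,200.00.

$666,200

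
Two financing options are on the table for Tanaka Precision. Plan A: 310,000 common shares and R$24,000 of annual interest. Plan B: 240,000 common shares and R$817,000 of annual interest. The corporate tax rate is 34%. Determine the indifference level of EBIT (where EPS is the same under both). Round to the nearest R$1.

Set EPS_A = EPS_B: (EBIT − R$24,000)(1 − 0.34) ÷ 310,000 = (EBIT − R$817,000)(1 − 0.34) ÷ 240,000.
Cancelling (1 − t) and cross-multiplying: 240,000·(EBIT − 24,000) = 310,000·(EBIT − 817,000).
EBIT × (310,000 − 240,000) = 817,000 × 310,000 − 24,000 × 240,000 = 247,510,000,000, so EBIT = 247,510,000,000 ÷ 70,000 = 3,535,857.14.

R$3,535,857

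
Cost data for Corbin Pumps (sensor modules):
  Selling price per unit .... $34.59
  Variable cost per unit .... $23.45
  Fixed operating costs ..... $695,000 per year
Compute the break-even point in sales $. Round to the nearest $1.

Contribution margin per unit = $34.59 − $23.45 = $11.14, a CM ratio of $11.14 ÷ $34.59 = 0.3221.
Break-even revenue = fixed costs × price ÷ CM = $695,000 × $34.59 ÷ $11.14 = $2,157,994.

$2,157,994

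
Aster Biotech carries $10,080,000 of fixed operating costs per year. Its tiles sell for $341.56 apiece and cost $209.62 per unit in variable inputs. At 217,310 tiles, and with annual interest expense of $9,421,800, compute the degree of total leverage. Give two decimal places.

Total contribution margin = 217,310 × $131.94 = $28,671,881.40.
Operating income = contribution − fixed costs = $28,671,881.40 − $10,080,000 = $18,591,881.40. Interest = $9,421,800.00, so EBIT − I = $9,170,081.40.
DCL = contribution ÷ (EBIT − I) = $28,671,881.40 ÷ $9,170,081.40 = 3.1267.

3.13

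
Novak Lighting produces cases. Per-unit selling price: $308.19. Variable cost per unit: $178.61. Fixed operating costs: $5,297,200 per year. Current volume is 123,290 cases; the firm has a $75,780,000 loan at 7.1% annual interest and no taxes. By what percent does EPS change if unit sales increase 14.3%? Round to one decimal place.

At 123,290 units, contribution = 123,290 × $129.58 = $15,975,918.20.
Subtracting fixed costs: EBIT = $15,975,918.20 − $5,297,200 = $10,678,718.20.
Interest = $5,380,380.00, so EBIT − I = $5,298,338.20.
Degree of combined leverage = contribution ÷ (EBIT − I) = $15,975,918.20 ÷ $5,298,338.20 = 3.0153.
%ΔEPS = DCL × %ΔSales = 3.0153 × +14.3% = +43.1%.

+43.1%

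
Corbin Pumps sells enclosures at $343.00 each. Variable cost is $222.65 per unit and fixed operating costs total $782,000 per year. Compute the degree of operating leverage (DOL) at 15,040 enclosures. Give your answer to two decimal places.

Contribution at this volume is 15,040 × $120.35 = $1,810,064.00.
Operating income = contribution − fixed costs = $1,810,064.00 − $782,000 = $1,028,064.00.
So DOL = total CM / EBIT = $1,810,064.00 / $1,028,064.00 = 1.7607.

1.76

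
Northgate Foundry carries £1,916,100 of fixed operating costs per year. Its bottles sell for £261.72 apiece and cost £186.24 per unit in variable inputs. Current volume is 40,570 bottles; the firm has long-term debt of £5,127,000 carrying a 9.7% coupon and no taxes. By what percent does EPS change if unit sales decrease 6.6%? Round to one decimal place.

-31.2%

At 40,570 units, contribution = 40,570 × £75.48 = £3,062,223.60.
EBIT = £3,062,223.60 − £1,916,100 = £1,146,123.60.
Interest = £497,319.00, so EBIT − I = £648,804.60.
DCL = total CM / (EBIT − I) = £3,062,223.60 / £648,804.60 = 4.7198.
EPS therefore changes by 4.7198 × (-6.6%) = -31.2%.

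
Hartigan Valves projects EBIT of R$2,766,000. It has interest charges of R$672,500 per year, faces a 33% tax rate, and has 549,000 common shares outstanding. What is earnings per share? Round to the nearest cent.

Pre-tax income = R$2,766,000 − R$672,500.00 = R$2,093,500.00.
Net income = R$2,093,500.00 × (1 − 0.33) = R$1,402,645.00.
Per share: R$1,402,645.00 / 549,000 shares = R$2.55.

R$2.55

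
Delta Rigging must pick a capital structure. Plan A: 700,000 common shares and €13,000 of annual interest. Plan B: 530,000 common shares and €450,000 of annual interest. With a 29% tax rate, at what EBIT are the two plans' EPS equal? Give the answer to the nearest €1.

€1,812,412

At indifference, (EBIT − 13,000)(1 − t)/700,000 = (EBIT − 450,000)(1 − t)/530,000.
Cancelling (1 − t) and cross-multiplying: 530,000·(EBIT − 13,000) = 700,000·(EBIT − 450,000).
EBIT × (700,000 − 530,000) = 450,000 × 700,000 − 13,000 × 530,000 = 308,110,000,000, so EBIT = 308,110,000,000 ÷ 170,000 = 1,812,411.76.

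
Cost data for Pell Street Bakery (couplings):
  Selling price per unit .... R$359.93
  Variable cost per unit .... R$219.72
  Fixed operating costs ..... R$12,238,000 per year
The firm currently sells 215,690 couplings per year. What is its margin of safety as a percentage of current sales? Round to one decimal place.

59.5%

Unit CM = price − variable cost = R$359.93 − R$219.72 = R$140.21. Break-even units = R$12,238,000 ÷ R$140.21 = 87,283.36; break-even revenue = 87,283.36 × R$359.93 = R$31,415,900.01.
Current sales = 215,690 × R$359.93 = R$77,633,301.70.
Margin of safety = (R$77,633,301.70 − R$31,415,900.01) ÷ R$77,633,301.70 = 59.5%.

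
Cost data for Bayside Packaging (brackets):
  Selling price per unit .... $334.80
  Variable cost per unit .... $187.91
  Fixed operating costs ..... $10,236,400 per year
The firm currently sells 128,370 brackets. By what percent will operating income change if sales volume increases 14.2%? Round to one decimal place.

+31.1%

Total contribution margin = 128,370 × $146.89 = $18,856,269.30.
Subtracting fixed costs: EBIT = $18,856,269.30 − $10,236,400 = $8,619,869.30.
DOL = contribution ÷ EBIT = $18,856,269.30 ÷ $8,619,869.30 = 2.1875.
%ΔEBIT = DOL × %ΔSales = 2.1875 × +14.2% = +31.1%.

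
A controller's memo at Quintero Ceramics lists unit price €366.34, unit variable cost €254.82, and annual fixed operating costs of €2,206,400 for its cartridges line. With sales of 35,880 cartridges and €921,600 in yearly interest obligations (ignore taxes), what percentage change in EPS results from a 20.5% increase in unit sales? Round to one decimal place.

+93.9%

Total contribution margin = 35,880 × €111.52 = €4,001,337.60.
Operating income = contribution − fixed costs = €4,001,337.60 − €2,206,400 = €1,794,937.60.
Interest = €921,600.00, so EBIT − I = €873,337.60.
Degree of combined leverage = contribution ÷ (EBIT − I) = €4,001,337.60 ÷ €873,337.60 = 4.5817.
EPS therefore changes by 4.5817 × (+20.5%) = +93.9%.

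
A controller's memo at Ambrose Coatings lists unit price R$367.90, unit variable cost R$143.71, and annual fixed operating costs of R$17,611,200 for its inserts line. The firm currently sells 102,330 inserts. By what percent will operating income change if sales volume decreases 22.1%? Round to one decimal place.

Total contribution margin = 102,330 × R$224.19 = R$22,941,362.70.
Operating income = contribution − fixed costs = R$22,941,362.70 − R$17,611,200 = R$5,330,162.70.
DOL = contribution ÷ EBIT = R$22,941,362.70 ÷ R$5,330,162.70 = 4.3041.
Operating income changes by 4.3041 × -22.1% = -95.1%.

-95.1%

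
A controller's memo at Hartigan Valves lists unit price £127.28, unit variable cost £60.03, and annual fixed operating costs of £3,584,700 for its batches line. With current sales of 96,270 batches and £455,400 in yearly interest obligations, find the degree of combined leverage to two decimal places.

Contribution at this volume is 96,270 × £67.25 = £6,474,157.50.
Subtracting fixed costs: EBIT = £6,474,157.50 − £3,584,700 = £2,889,457.50. Interest = £455,400.00, so EBIT − I = £2,434,057.50.
Degree of total leverage = total CM / (EBIT − interest) = £6,474,157.50 / £2,434,057.50 = 2.6598.

2.66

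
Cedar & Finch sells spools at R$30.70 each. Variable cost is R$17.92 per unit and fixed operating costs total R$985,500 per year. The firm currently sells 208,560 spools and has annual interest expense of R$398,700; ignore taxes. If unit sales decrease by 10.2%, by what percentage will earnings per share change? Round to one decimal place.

Total contribution margin = 208,560 × R$12.78 = R$2,665,396.80.
Subtracting fixed costs: EBIT = R$2,665,396.80 − R$985,500 = R$1,679,896.80.
After interest of R$398,700.00, pre-tax earnings = R$1,281,196.80.
Degree of combined leverage = contribution ÷ (EBIT − I) = R$2,665,396.80 ÷ R$1,281,196.80 = 2.0804.
%ΔEPS = DCL × %ΔSales = 2.0804 × -10.2% = -21.2%.

-21.2%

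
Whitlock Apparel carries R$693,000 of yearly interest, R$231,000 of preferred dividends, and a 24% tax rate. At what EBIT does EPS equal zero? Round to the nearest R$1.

R$996,947

Preferred dividends are paid after tax, so their pre-tax equivalent is R$231,000 ÷ (1 − 0.24) = R$303,947.37.
Financial break-even EBIT = interest + D_p ÷ (1 − t) = R$693,000 + R$303,947.37 = R$996,947.37.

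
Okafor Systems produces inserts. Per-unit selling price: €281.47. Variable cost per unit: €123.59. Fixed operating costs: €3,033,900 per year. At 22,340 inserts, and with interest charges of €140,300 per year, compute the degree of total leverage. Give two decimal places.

10.00

Total contribution margin = 22,340 × €157.88 = €3,527,039.20.
Operating income = contribution − fixed costs = €3,527,039.20 − €3,033,900 = €493,139.20. Interest = €140,300.00.
DOL = €3,527,039.20 ÷ €493,139.20 = 7.1522; DFL = €493,139.20 ÷ €352,839.20 = 1.3976.
DCL = DOL × DFL = 7.1522 × 1.3976 = 9.9959.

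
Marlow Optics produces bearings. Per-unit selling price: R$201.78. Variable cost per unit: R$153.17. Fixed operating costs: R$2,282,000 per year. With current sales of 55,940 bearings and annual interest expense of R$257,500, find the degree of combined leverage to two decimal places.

Contribution at this volume is 55,940 × R$48.61 = R$2,719,243.40.
EBIT = R$2,719,243.40 − R$2,282,000 = R$437,243.40. Interest = R$257,500.00.
DOL = R$2,719,243.40 ÷ R$437,243.40 = 6.2191; DFL = R$437,243.40 ÷ R$179,743.40 = 2.4326.
DCL = DOL × DFL = 6.2191 × 2.4326 = 15.1286.

15.13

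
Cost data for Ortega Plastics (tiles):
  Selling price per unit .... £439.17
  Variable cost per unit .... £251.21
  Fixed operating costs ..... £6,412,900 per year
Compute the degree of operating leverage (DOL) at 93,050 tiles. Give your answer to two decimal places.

1.58

At 93,050 units, contribution = 93,050 × £187.96 = £17,489,678.00.
Subtracting fixed costs: EBIT = £17,489,678.00 − £6,412,900 = £11,076,778.00.
So DOL = total CM / EBIT = £17,489,678.00 / £11,076,778.00 = 1.5789.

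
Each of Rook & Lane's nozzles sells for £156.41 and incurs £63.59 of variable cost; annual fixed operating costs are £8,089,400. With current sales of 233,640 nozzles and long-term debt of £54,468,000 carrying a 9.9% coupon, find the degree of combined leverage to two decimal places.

2.64

Contribution at this volume is 233,640 × £92.82 = £21,686,464.80.
EBIT = £21,686,464.80 − £8,089,400 = £13,597,064.80. Interest = £5,392,332.00, so EBIT − I = £8,204,732.80.
DCL = contribution ÷ (EBIT − I) = £21,686,464.80 ÷ £8,204,732.80 = 2.6432.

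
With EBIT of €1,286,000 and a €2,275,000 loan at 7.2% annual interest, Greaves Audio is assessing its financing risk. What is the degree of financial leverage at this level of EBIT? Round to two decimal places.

1.15

Interest = €163,800.00.
Degree of financial leverage = EBIT / (EBIT − interest) = €1,286,000 / €1,122,200.00 = 1.1460.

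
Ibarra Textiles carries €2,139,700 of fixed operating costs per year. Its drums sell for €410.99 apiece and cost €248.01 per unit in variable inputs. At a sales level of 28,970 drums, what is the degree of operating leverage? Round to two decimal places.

1.83

Contribution at this volume is 28,970 × €162.98 = €4,721,530.60.
Operating income = contribution − fixed costs = €4,721,530.60 − €2,139,700 = €2,581,830.60.
Degree of operating leverage = €4,721,530.60 / €2,581,830.60 = 1.8288.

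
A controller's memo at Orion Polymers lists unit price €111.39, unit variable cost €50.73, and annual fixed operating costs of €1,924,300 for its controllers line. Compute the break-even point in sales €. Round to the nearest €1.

€3,533,593

CM per unit = €111.39 − €50.73 = €60.66; CM ratio = €60.66 / €111.39 = 0.5446.
Break-even revenue = fixed costs × price ÷ CM = €1,924,300 × €111.39 ÷ €60.66 = €3,533,593.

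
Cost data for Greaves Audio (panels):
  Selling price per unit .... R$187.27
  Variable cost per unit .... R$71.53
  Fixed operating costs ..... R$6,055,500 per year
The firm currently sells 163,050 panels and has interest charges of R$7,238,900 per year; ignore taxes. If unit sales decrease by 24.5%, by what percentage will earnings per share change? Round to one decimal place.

At 163,050 units, contribution = 163,050 × R$115.74 = R$18,871,407.00.
EBIT = R$18,871,407.00 − R$6,055,500 = R$12,815,907.00.
After interest of R$7,238,900.00, pre-tax earnings = R$5,577,007.00.
DCL = total CM / (EBIT − I) = R$18,871,407.00 / R$5,577,007.00 = 3.3838.
EPS therefore changes by 3.3838 × (-24.5%) = -82.9%.

-82.9%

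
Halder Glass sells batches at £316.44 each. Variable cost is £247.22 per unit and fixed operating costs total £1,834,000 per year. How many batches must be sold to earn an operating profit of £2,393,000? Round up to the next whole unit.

61,067 batches

Contribution margin per unit = £316.44 − £247.22 = £69.22.
Units = (FC + target) / CM = (£1,834,000 + £2,393,000) / £69.22 = 61,066.17, so 61,067 batches.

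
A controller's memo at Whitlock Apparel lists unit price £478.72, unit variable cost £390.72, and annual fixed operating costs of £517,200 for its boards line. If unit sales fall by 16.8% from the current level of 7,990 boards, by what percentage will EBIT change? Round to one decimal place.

-63.5%

Contribution at this volume is 7,990 × £88.00 = £703,120.00.
EBIT = £703,120.00 − £517,200 = £185,920.00.
Degree of operating leverage = £703,120.00 / £185,920.00 = 3.7818.
So EBIT moves 3.7818 × (-16.8%) = -63.5%.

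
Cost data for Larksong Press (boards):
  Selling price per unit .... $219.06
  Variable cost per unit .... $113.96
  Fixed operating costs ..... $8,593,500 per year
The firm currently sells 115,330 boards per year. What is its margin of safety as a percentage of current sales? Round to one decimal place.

29.1%

Each unit contributes $219.06 − $113.96 = $105.10. Break-even units = $8,593,500 ÷ $105.10 = 81,764.99; break-even revenue = 81,764.99 × $219.06 = $17,911,437.77.
Current sales = 115,330 × $219.06 = $25,264,189.80.
Margin of safety = ($25,264,189.80 − $17,911,437.77) ÷ $25,264,189.80 = 29.1%.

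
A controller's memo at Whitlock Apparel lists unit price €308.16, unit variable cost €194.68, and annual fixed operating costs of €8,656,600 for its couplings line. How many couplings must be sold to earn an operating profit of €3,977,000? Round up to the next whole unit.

111,329 couplings

Unit CM = price − variable cost = €308.16 − €194.68 = €113.48.
Units = (FC + target) / CM = (€8,656,600 + €3,977,000) / €113.48 = 111,328.87, so 111,329 couplings.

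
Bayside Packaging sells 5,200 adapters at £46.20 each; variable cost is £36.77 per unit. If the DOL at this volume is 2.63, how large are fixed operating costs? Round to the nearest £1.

At 5,200 units, contribution = 5,200 × £9.43 = £49,036.00.
Since DOL = CM ÷ EBIT, EBIT = £49,036.00 ÷ 2.63 = £18,644.87.
Fixed costs = CM − EBIT = £49,036.00 − £18,644.87 = £30,391.

£30,391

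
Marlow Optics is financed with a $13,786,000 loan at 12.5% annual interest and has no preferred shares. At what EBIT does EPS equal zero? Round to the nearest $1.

Annual interest = 12.5% × $13,786,000 = $1,723,250.00.
With no preferred dividends, EPS = 0 when EBIT exactly covers interest, so the financial break-even EBIT is $1,723,250.00.

$1,723,250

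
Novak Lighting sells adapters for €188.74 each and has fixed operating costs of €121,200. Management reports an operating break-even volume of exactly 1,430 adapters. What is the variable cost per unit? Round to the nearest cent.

€103.98

Contribution per unit must be FC / Q = €121,200 / 1,430 = €84.7552.
Hence VC = price − CM = €188.74 − €84.7552 = €103.98.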